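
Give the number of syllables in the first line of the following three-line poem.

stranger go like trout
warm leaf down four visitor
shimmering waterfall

The first line: stranger (2), go (1), like (1), trout (1) → 5

5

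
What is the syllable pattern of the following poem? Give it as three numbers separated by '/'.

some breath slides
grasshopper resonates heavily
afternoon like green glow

Line 1: "some breath slides": 1+1+1 = 3
Line 2: "grasshopper resonates heavily": 3+3+3 = 9
Line 3: "afternoon like green glow": 3+1+1+1 = 6

3/9/6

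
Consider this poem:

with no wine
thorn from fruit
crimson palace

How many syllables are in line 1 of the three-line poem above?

Line 1: with (1), no (1), wine (1) → 3

3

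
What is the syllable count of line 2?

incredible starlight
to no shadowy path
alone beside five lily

6

Line 2: "to no shadowy path": 1+1+3+1 = 6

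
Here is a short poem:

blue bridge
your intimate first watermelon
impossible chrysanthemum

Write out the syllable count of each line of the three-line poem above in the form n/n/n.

2/9/8

Line 1: "blue bridge": 1+1 = 2
Line 2: "your intimate first watermelon": 1+3+1+4 = 9
Line 3: "impossible chrysanthemum": 4+4 = 8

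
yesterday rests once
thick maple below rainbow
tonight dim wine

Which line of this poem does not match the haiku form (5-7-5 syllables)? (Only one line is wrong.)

Line 1: yesterday(3) + rests(1) + once(1) = 5 ✓
Line 2: thick(1) + maple(2) + below(2) + rainbow(2) = 7 ✓
Line 3: tonight(2) + dim(1) + wine(1) = 4 (expected 5)

The third line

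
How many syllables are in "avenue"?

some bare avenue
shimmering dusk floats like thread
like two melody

3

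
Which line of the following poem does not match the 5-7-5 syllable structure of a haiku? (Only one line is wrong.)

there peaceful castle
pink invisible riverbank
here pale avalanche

Line 1: there (1), peaceful (2), castle (2) → 5 ✓
Line 2: pink (1), invisible (4), riverbank (3) → 8 (expected 7)
Line 3: here (1), pale (1), avalanche (3) → 5 ✓

The second line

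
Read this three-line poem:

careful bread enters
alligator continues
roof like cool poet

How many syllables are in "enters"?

2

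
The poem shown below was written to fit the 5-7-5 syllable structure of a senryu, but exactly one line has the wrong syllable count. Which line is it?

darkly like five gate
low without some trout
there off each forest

Line 1: darkly(2) + like(1) + five(1) + gate(1) = 5 ✓
Line 2: low(1) + without(2) + some(1) + trout(1) = 5 (expected 7)
Line 3: there(1) + off(1) + each(1) + forest(2) = 5 ✓

The second line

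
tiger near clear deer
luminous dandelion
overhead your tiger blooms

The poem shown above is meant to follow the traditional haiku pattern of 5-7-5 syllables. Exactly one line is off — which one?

Line 1: "tiger near clear deer": 2+1+1+1 = 5 ✓
Line 2: "luminous dandelion": 3+4 = 7 ✓
Line 3: "overhead your tiger blooms": 3+1+2+1 = 7 (expected 5)

The third line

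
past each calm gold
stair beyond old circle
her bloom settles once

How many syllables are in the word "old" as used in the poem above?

1

"old" has 1 syllable.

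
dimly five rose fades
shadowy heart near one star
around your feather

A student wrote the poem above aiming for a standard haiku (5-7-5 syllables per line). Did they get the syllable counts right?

Yes

Line 1: dimly (2), five (1), rose (1), fades (1) → 5 ✓
Line 2: shadowy (3), heart (1), near (1), one (1), star (1) → 7 ✓
Line 3: around (2), your (1), feather (2) → 5 ✓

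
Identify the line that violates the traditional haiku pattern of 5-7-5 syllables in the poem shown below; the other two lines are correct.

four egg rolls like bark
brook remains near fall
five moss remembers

Line 2

Line 1: "four egg rolls like bark": 1+1+1+1+1 = 5 ✓
Line 2: "brook remains near fall": 1+2+1+1 = 5 (expected 7)
Line 3: "five moss remembers": 1+1+3 = 5 ✓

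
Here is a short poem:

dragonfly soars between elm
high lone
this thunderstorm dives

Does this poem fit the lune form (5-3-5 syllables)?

No

Line 1: dragonfly(3) + soars(1) + between(2) + elm(1) = 7 (expected 5)
Line 2: high(1) + lone(1) = 2 (expected 3)
Line 3: this(1) + thunderstorm(3) + dives(1) = 5 ✓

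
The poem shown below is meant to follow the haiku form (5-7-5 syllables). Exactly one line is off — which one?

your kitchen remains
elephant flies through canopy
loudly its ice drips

Line 2

Line 1: your (1), kitchen (2), remains (2) → 5 ✓
Line 2: elephant (3), flies (1), through (1), canopy (3) → 8 (expected 7)
Line 3: loudly (2), its (1), ice (1), drips (1) → 5 ✓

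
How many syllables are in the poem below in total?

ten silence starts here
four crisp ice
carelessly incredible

Line 1: "ten silence starts here": 1+2+1+1 = 5
Line 2: "four crisp ice": 1+1+1 = 3
Line 3: "carelessly incredible": 3+4 = 7
Total: 5 + 3 + 7 = 15

15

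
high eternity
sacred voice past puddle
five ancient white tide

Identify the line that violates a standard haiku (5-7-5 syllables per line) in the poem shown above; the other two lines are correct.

Line 2

Line 1: high(1) + eternity(4) = 5 ✓
Line 2: sacred(2) + voice(1) + past(1) + puddle(2) = 6 (expected 7)
Line 3: five(1) + ancient(2) + white(1) + tide(1) = 5 ✓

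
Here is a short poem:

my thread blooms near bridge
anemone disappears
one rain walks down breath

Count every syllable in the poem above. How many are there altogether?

Line 1: "my thread blooms near bridge": 1+1+1+1+1 = 5
Line 2: "anemone disappears": 4+3 = 7
Line 3: "one rain walks down breath": 1+1+1+1+1 = 5
Total: 5 + 7 + 5 = 17

17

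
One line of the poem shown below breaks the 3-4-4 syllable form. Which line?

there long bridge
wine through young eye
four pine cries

Line 1: "there long bridge": 1+1+1 = 3 ✓
Line 2: "wine through young eye": 1+1+1+1 = 4 ✓
Line 3: "four pine cries": 1+1+1 = 3 (expected 4)

Line 3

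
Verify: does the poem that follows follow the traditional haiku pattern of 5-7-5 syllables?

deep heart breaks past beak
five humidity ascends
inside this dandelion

No

Line 1: deep (1), heart (1), breaks (1), past (1), beak (1) → 5 ✓
Line 2: five (1), humidity (4), ascends (2) → 7 ✓
Line 3: inside (2), this (1), dandelion (4) → 7 (expected 5)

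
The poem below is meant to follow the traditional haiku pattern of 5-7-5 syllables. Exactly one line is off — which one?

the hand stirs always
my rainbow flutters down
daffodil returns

Line 2

Line 1: "the hand stirs always": 1+1+1+2 = 5 ✓
Line 2: "my rainbow flutters down": 1+2+2+1 = 6 (expected 7)
Line 3: "daffodil returns": 3+2 = 5 ✓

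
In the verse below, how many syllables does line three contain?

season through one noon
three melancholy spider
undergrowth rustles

Line three: "undergrowth rustles": 3+2 = 5

5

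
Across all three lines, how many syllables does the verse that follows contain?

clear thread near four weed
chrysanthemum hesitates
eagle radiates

17

Line 1: clear(1) + thread(1) + near(1) + four(1) + weed(1) = 5
Line 2: chrysanthemum(4) + hesitates(3) = 7
Line 3: eagle(2) + radiates(3) = 5
Total: 5 + 7 + 5 = 17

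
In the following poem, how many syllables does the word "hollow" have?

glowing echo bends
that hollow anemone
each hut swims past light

2

"hollow" has 2 syllables.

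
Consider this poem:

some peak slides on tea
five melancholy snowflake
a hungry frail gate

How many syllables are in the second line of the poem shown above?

7

The second line: five (1), melancholy (4), snowflake (2) → 7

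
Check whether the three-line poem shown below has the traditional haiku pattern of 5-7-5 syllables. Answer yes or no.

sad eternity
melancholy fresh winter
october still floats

Line 1: "sad eternity": 1+4 = 5 ✓
Line 2: "melancholy fresh winter": 4+1+2 = 7 ✓
Line 3: "october still floats": 3+1+1 = 5 ✓

Yes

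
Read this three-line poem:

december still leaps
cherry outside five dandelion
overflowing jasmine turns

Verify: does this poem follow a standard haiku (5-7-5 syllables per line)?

Line 1: december(3) + still(1) + leaps(1) = 5 ✓
Line 2: cherry(2) + outside(2) + five(1) + dandelion(4) = 9 (expected 7)
Line 3: overflowing(4) + jasmine(2) + turns(1) = 7 (expected 5)

No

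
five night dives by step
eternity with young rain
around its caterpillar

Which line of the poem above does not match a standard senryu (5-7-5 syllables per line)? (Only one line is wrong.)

Line 1: five(1) + night(1) + dives(1) + by(1) + step(1) = 5 ✓
Line 2: eternity(4) + with(1) + young(1) + rain(1) = 7 ✓
Line 3: around(2) + its(1) + caterpillar(4) = 7 (expected 5)

Line 3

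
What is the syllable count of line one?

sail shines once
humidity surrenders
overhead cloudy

Line one: "sail shines once": 1+1+1 = 3

3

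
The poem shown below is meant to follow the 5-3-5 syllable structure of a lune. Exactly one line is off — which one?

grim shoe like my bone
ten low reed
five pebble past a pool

Line 1: grim (1), shoe (1), like (1), my (1), bone (1) → 5 ✓
Line 2: ten (1), low (1), reed (1) → 3 ✓
Line 3: five (1), pebble (2), past (1), a (1), pool (1) → 6 (expected 5)

The third line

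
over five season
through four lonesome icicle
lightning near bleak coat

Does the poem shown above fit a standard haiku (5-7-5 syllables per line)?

Yes

Line 1: "over five season": 2+1+2 = 5 ✓
Line 2: "through four lonesome icicle": 1+1+2+3 = 7 ✓
Line 3: "lightning near bleak coat": 2+1+1+1 = 5 ✓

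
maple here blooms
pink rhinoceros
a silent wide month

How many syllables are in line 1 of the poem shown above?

Line 1: "maple here blooms": 2+1+1 = 4

4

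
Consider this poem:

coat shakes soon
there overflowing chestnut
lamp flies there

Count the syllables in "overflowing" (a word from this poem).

"overflowing" has 4 syllables.

4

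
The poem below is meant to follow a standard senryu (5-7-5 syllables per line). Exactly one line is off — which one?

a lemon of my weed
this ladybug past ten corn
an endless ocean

The first line

Line 1: a(1) + lemon(2) + of(1) + my(1) + weed(1) = 6 (expected 5)
Line 2: this(1) + ladybug(3) + past(1) + ten(1) + corn(1) = 7 ✓
Line 3: an(1) + endless(2) + ocean(2) = 5 ✓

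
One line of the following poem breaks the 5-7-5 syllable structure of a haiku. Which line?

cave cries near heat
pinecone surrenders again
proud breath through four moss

Line 1: cave (1), cries (1), near (1), heat (1) → 4 (expected 5)
Line 2: pinecone (2), surrenders (3), again (2) → 7 ✓
Line 3: proud (1), breath (1), through (1), four (1), moss (1) → 5 ✓

Line 1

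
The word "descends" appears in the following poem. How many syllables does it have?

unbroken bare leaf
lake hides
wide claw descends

2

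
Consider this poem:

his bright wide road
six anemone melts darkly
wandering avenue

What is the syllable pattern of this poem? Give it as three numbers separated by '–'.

Line 1: his (1), bright (1), wide (1), road (1) → 4
Line 2: six (1), anemone (4), melts (1), darkly (2) → 8
Line 3: wandering (3), avenue (3) → 6

4–8–6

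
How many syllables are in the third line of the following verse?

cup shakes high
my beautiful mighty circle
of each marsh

The third line: "of each marsh": 1+1+1 = 3

3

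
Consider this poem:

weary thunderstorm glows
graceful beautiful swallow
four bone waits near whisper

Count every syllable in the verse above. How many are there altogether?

19

Line 1: "weary thunderstorm glows": 2+3+1 = 6
Line 2: "graceful beautiful swallow": 2+3+2 = 7
Line 3: "four bone waits near whisper": 1+1+1+1+2 = 6
Total: 6 + 7 + 6 = 19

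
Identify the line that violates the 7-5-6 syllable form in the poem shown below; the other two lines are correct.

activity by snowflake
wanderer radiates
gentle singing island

Line 2

Line 1: "activity by snowflake": 4+1+2 = 7 ✓
Line 2: "wanderer radiates": 3+3 = 6 (expected 5)
Line 3: "gentle singing island": 2+2+2 = 6 ✓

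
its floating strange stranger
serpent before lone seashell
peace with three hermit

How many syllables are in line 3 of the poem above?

5

Line 3: "peace with three hermit": 1+1+1+2 = 5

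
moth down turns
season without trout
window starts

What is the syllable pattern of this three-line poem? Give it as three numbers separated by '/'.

Line 1: moth (1), down (1), turns (1) → 3
Line 2: season (2), without (2), trout (1) → 5
Line 3: window (2), starts (1) → 3

3/5/3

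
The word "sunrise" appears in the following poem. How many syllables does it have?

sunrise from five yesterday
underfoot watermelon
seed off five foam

"sunrise" has 2 syllables.

2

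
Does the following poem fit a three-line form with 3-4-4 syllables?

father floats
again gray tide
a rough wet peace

Line 1: father(2) + floats(1) = 3 ✓
Line 2: again(2) + gray(1) + tide(1) = 4 ✓
Line 3: a(1) + rough(1) + wet(1) + peace(1) = 4 ✓

Yes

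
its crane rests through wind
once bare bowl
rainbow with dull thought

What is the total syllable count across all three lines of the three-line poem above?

Line 1: its (1), crane (1), rests (1), through (1), wind (1) → 5
Line 2: once (1), bare (1), bowl (1) → 3
Line 3: rainbow (2), with (1), dull (1), thought (1) → 5
Total: 5 + 3 + 5 = 13

13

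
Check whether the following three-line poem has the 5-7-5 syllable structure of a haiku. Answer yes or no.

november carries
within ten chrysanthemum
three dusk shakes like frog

Yes

Line 1: "november carries": 3+2 = 5 ✓
Line 2: "within ten chrysanthemum": 2+1+4 = 7 ✓
Line 3: "three dusk shakes like frog": 1+1+1+1+1 = 5 ✓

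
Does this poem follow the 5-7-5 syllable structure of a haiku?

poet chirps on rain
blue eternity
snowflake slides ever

Line 1: poet(2) + chirps(1) + on(1) + rain(1) = 5 ✓
Line 2: blue(1) + eternity(4) = 5 (expected 7)
Line 3: snowflake(2) + slides(1) + ever(2) = 5 ✓

No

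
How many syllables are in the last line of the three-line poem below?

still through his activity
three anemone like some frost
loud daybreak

The last line: "loud daybreak": 1+2 = 3

3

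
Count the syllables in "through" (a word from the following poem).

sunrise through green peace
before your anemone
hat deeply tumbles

1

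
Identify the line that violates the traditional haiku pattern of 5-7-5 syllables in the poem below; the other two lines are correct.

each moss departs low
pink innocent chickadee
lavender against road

The third line

Line 1: "each moss departs low": 1+1+2+1 = 5 ✓
Line 2: "pink innocent chickadee": 1+3+3 = 7 ✓
Line 3: "lavender against road": 3+2+1 = 6 (expected 5)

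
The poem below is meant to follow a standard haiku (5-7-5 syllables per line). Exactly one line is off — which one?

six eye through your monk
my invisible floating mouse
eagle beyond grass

The second line

Line 1: "six eye through your monk": 1+1+1+1+1 = 5 ✓
Line 2: "my invisible floating mouse": 1+4+2+1 = 8 (expected 7)
Line 3: "eagle beyond grass": 2+2+1 = 5 ✓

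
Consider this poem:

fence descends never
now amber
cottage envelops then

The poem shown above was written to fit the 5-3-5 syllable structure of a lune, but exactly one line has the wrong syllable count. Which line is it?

Line 3

Line 1: "fence descends never": 1+2+2 = 5 ✓
Line 2: "now amber": 1+2 = 3 ✓
Line 3: "cottage envelops then": 2+3+1 = 6 (expected 5)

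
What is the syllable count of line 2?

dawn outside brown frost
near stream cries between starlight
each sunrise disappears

Line 2: "near stream cries between starlight": 1+1+1+2+2 = 7

7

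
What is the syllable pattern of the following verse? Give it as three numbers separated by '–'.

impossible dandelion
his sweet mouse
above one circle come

8–3–6

Line 1: "impossible dandelion": 4+4 = 8
Line 2: "his sweet mouse": 1+1+1 = 3
Line 3: "above one circle come": 2+1+2+1 = 6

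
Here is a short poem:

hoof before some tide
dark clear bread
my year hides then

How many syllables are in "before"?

2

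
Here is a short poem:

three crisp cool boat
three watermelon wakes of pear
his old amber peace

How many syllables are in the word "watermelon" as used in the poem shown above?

4

"watermelon" has 4 syllables.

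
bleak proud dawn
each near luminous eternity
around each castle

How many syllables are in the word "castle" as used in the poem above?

2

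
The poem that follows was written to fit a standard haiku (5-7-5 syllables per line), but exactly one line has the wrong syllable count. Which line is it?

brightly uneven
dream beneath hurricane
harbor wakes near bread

Line 2

Line 1: brightly(2) + uneven(3) = 5 ✓
Line 2: dream(1) + beneath(2) + hurricane(3) = 6 (expected 7)
Line 3: harbor(2) + wakes(1) + near(1) + bread(1) = 5 ✓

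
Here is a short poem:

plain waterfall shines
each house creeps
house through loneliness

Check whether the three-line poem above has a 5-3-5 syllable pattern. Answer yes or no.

Yes

Line 1: plain (1), waterfall (3), shines (1) → 5 ✓
Line 2: each (1), house (1), creeps (1) → 3 ✓
Line 3: house (1), through (1), loneliness (3) → 5 ✓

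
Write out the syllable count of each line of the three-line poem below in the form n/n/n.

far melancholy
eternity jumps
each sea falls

Line 1: far(1) + melancholy(4) = 5
Line 2: eternity(4) + jumps(1) = 5
Line 3: each(1) + sea(1) + falls(1) = 3

5/5/3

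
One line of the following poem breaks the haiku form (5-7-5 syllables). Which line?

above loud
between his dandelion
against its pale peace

Line 1: above (2), loud (1) → 3 (expected 5)
Line 2: between (2), his (1), dandelion (4) → 7 ✓
Line 3: against (2), its (1), pale (1), peace (1) → 5 ✓

Line 1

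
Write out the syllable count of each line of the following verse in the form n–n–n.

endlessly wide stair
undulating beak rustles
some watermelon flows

5–7–6

Line 1: endlessly(3) + wide(1) + stair(1) = 5
Line 2: undulating(4) + beak(1) + rustles(2) = 7
Line 3: some(1) + watermelon(4) + flows(1) = 6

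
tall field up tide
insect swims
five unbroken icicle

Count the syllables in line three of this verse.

7

Line three: five (1), unbroken (3), icicle (3) → 7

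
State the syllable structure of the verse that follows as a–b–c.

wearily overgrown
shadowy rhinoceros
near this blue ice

Line 1: "wearily overgrown": 3+3 = 6
Line 2: "shadowy rhinoceros": 3+4 = 7
Line 3: "near this blue ice": 1+1+1+1 = 4

6–7–4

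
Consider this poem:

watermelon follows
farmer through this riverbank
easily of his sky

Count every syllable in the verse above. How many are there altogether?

Line 1: "watermelon follows": 4+2 = 6
Line 2: "farmer through this riverbank": 2+1+1+3 = 7
Line 3: "easily of his sky": 3+1+1+1 = 6
Total: 6 + 7 + 6 = 19

19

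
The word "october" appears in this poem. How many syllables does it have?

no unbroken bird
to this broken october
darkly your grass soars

3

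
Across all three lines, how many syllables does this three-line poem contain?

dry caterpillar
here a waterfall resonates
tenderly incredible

20

Line 1: dry(1) + caterpillar(4) = 5
Line 2: here(1) + a(1) + waterfall(3) + resonates(3) = 8
Line 3: tenderly(3) + incredible(4) = 7
Total: 5 + 8 + 7 = 20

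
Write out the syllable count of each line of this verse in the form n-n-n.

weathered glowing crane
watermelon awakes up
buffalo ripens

Line 1: weathered (2), glowing (2), crane (1) → 5
Line 2: watermelon (4), awakes (2), up (1) → 7
Line 3: buffalo (3), ripens (2) → 5

5-7-5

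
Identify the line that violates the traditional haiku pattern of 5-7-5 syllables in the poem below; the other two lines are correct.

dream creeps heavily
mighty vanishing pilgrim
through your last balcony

The third line

Line 1: dream(1) + creeps(1) + heavily(3) = 5 ✓
Line 2: mighty(2) + vanishing(3) + pilgrim(2) = 7 ✓
Line 3: through(1) + your(1) + last(1) + balcony(3) = 6 (expected 5)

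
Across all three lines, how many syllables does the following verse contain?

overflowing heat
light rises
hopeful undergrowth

Line 1: overflowing(4) + heat(1) = 5
Line 2: light(1) + rises(2) = 3
Line 3: hopeful(2) + undergrowth(3) = 5
Total: 5 + 3 + 5 = 13

13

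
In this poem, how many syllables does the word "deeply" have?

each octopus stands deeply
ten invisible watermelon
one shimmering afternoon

2

"deeply" has 2 syllables.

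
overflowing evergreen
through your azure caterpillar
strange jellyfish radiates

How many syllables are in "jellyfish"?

3

"jellyfish" has 3 syllables.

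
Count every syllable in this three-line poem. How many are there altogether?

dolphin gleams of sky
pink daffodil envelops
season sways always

17

Line 1: "dolphin gleams of sky": 2+1+1+1 = 5
Line 2: "pink daffodil envelops": 1+3+3 = 7
Line 3: "season sways always": 2+1+2 = 5
Total: 5 + 7 + 5 = 17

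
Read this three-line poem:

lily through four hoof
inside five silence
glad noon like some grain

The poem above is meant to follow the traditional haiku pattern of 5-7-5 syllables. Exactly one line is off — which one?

The second line

Line 1: lily(2) + through(1) + four(1) + hoof(1) = 5 ✓
Line 2: inside(2) + five(1) + silence(2) = 5 (expected 7)
Line 3: glad(1) + noon(1) + like(1) + some(1) + grain(1) = 5 ✓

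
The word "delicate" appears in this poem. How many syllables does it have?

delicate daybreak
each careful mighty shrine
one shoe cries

3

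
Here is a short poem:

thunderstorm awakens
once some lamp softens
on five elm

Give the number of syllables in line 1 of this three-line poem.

Line 1: thunderstorm(3) + awakens(3) = 6

6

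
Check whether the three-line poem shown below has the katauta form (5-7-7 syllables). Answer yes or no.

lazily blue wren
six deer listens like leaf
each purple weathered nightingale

No

Line 1: lazily(3) + blue(1) + wren(1) = 5 ✓
Line 2: six(1) + deer(1) + listens(2) + like(1) + leaf(1) = 6 (expected 7)
Line 3: each(1) + purple(2) + weathered(2) + nightingale(3) = 8 (expected 7)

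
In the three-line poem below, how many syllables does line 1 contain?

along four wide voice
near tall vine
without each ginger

5

Line 1: along(2) + four(1) + wide(1) + voice(1) = 5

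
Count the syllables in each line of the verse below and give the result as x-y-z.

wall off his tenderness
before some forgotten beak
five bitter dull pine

Line 1: wall (1), off (1), his (1), tenderness (3) → 6
Line 2: before (2), some (1), forgotten (3), beak (1) → 7
Line 3: five (1), bitter (2), dull (1), pine (1) → 5

6-7-5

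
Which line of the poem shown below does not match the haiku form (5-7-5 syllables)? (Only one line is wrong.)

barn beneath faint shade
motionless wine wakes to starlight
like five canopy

Line 1: barn(1) + beneath(2) + faint(1) + shade(1) = 5 ✓
Line 2: motionless(3) + wine(1) + wakes(1) + to(1) + starlight(2) = 8 (expected 7)
Line 3: like(1) + five(1) + canopy(3) = 5 ✓

Line 2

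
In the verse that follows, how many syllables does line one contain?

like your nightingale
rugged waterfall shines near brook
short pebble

Line one: like (1), your (1), nightingale (3) → 5

5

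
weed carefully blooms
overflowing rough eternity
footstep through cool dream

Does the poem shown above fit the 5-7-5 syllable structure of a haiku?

No

Line 1: weed(1) + carefully(3) + blooms(1) = 5 ✓
Line 2: overflowing(4) + rough(1) + eternity(4) = 9 (expected 7)
Line 3: footstep(2) + through(1) + cool(1) + dream(1) = 5 ✓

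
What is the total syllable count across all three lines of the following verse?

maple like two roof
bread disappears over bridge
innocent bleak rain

17

Line 1: maple(2) + like(1) + two(1) + roof(1) = 5
Line 2: bread(1) + disappears(3) + over(2) + bridge(1) = 7
Line 3: innocent(3) + bleak(1) + rain(1) = 5
Total: 5 + 7 + 5 = 17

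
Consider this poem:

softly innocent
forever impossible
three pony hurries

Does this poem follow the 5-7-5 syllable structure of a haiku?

Line 1: "softly innocent": 2+3 = 5 ✓
Line 2: "forever impossible": 3+4 = 7 ✓
Line 3: "three pony hurries": 1+2+2 = 5 ✓

Yes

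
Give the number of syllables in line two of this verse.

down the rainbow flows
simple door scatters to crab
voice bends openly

7

Line two: "simple door scatters to crab": 2+1+2+1+1 = 7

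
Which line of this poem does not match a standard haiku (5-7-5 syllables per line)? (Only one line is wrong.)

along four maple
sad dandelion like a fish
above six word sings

Line 1: "along four maple": 2+1+2 = 5 ✓
Line 2: "sad dandelion like a fish": 1+4+1+1+1 = 8 (expected 7)
Line 3: "above six word sings": 2+1+1+1 = 5 ✓

Line 2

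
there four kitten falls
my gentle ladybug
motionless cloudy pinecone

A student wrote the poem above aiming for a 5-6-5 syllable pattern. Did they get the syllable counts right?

Line 1: there(1) + four(1) + kitten(2) + falls(1) = 5 ✓
Line 2: my(1) + gentle(2) + ladybug(3) = 6 ✓
Line 3: motionless(3) + cloudy(2) + pinecone(2) = 7 (expected 5)

No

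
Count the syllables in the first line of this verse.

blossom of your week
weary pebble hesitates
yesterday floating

The first line: "blossom of your week": 2+1+1+1 = 5

5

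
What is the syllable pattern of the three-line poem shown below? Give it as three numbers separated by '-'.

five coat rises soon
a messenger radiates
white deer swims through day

Line 1: five(1) + coat(1) + rises(2) + soon(1) = 5
Line 2: a(1) + messenger(3) + radiates(3) = 7
Line 3: white(1) + deer(1) + swims(1) + through(1) + day(1) = 5

5-7-5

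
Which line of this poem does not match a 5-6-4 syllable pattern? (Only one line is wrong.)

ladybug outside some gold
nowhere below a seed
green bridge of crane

Line 1: ladybug (3), outside (2), some (1), gold (1) → 7 (expected 5)
Line 2: nowhere (2), below (2), a (1), seed (1) → 6 ✓
Line 3: green (1), bridge (1), of (1), crane (1) → 4 ✓

Line 1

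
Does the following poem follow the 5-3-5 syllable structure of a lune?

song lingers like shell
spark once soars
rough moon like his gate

Yes

Line 1: song (1), lingers (2), like (1), shell (1) → 5 ✓
Line 2: spark (1), once (1), soars (1) → 3 ✓
Line 3: rough (1), moon (1), like (1), his (1), gate (1) → 5 ✓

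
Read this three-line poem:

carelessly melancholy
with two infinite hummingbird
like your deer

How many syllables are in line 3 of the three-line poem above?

3

Line 3: "like your deer": 1+1+1 = 3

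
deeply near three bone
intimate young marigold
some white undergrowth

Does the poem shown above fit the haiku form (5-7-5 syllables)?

Line 1: deeply(2) + near(1) + three(1) + bone(1) = 5 ✓
Line 2: intimate(3) + young(1) + marigold(3) = 7 ✓
Line 3: some(1) + white(1) + undergrowth(3) = 5 ✓

Yes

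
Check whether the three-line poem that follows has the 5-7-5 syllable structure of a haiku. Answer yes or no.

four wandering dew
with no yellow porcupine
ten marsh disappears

Line 1: four(1) + wandering(3) + dew(1) = 5 ✓
Line 2: with(1) + no(1) + yellow(2) + porcupine(3) = 7 ✓
Line 3: ten(1) + marsh(1) + disappears(3) = 5 ✓

Yes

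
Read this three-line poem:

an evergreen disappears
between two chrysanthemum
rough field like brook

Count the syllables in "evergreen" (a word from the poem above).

3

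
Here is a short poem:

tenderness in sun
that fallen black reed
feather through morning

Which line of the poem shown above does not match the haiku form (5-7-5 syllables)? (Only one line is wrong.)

The second line

Line 1: tenderness(3) + in(1) + sun(1) = 5 ✓
Line 2: that(1) + fallen(2) + black(1) + reed(1) = 5 (expected 7)
Line 3: feather(2) + through(1) + morning(2) = 5 ✓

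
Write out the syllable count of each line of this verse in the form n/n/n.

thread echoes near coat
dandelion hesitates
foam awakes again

Line 1: thread(1) + echoes(2) + near(1) + coat(1) = 5
Line 2: dandelion(4) + hesitates(3) = 7
Line 3: foam(1) + awakes(2) + again(2) = 5

5/7/5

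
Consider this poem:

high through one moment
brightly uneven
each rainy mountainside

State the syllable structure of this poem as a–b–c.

5–5–6

Line 1: high(1) + through(1) + one(1) + moment(2) = 5
Line 2: brightly(2) + uneven(3) = 5
Line 3: each(1) + rainy(2) + mountainside(3) = 6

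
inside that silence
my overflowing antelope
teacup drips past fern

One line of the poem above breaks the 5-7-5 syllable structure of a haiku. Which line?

The second line

Line 1: inside (2), that (1), silence (2) → 5 ✓
Line 2: my (1), overflowing (4), antelope (3) → 8 (expected 7)
Line 3: teacup (2), drips (1), past (1), fern (1) → 5 ✓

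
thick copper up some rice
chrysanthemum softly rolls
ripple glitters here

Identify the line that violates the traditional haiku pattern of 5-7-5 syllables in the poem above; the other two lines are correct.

Line 1: thick(1) + copper(2) + up(1) + some(1) + rice(1) = 6 (expected 5)
Line 2: chrysanthemum(4) + softly(2) + rolls(1) = 7 ✓
Line 3: ripple(2) + glitters(2) + here(1) = 5 ✓

Line 1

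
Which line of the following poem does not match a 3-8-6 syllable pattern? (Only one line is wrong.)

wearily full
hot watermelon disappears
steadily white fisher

Line 1: "wearily full": 3+1 = 4 (expected 3)
Line 2: "hot watermelon disappears": 1+4+3 = 8 ✓
Line 3: "steadily white fisher": 3+1+2 = 6 ✓

Line 1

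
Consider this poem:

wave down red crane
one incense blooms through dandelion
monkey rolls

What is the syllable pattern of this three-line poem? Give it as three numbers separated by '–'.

Line 1: wave (1), down (1), red (1), crane (1) → 4
Line 2: one (1), incense (2), blooms (1), through (1), dandelion (4) → 9
Line 3: monkey (2), rolls (1) → 3

4–9–3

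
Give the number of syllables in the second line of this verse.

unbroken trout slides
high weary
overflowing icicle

The second line: high (1), weary (2) → 3

3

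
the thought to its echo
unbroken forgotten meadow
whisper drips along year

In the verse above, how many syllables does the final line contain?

6

The final line: whisper (2), drips (1), along (2), year (1) → 6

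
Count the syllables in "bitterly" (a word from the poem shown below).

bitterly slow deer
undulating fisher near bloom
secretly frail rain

3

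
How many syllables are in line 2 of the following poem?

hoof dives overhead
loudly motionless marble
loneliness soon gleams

7

Line 2: loudly (2), motionless (3), marble (2) → 7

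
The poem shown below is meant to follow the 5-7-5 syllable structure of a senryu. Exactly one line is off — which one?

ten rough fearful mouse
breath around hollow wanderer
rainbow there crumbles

Line 1: ten (1), rough (1), fearful (2), mouse (1) → 5 ✓
Line 2: breath (1), around (2), hollow (2), wanderer (3) → 8 (expected 7)
Line 3: rainbow (2), there (1), crumbles (2) → 5 ✓

The second line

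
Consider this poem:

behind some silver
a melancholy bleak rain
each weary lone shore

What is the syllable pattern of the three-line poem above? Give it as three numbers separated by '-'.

5-7-5

Line 1: behind (2), some (1), silver (2) → 5
Line 2: a (1), melancholy (4), bleak (1), rain (1) → 7
Line 3: each (1), weary (2), lone (1), shore (1) → 5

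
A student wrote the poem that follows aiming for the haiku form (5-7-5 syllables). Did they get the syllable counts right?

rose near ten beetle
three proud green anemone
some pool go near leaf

Line 1: rose(1) + near(1) + ten(1) + beetle(2) = 5 ✓
Line 2: three(1) + proud(1) + green(1) + anemone(4) = 7 ✓
Line 3: some(1) + pool(1) + go(1) + near(1) + leaf(1) = 5 ✓

Yes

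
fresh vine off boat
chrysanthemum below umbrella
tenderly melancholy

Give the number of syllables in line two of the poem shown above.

9

Line two: chrysanthemum(4) + below(2) + umbrella(3) = 9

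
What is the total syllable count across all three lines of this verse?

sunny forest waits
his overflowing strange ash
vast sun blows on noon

17

Line 1: sunny (2), forest (2), waits (1) → 5
Line 2: his (1), overflowing (4), strange (1), ash (1) → 7
Line 3: vast (1), sun (1), blows (1), on (1), noon (1) → 5
Total: 5 + 7 + 5 = 17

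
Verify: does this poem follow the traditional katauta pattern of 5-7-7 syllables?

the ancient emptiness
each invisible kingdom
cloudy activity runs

No

Line 1: the(1) + ancient(2) + emptiness(3) = 6 (expected 5)
Line 2: each(1) + invisible(4) + kingdom(2) = 7 ✓
Line 3: cloudy(2) + activity(4) + runs(1) = 7 ✓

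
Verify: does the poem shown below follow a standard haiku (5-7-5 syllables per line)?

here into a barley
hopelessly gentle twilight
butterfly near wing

Line 1: here(1) + into(2) + a(1) + barley(2) = 6 (expected 5)
Line 2: hopelessly(3) + gentle(2) + twilight(2) = 7 ✓
Line 3: butterfly(3) + near(1) + wing(1) = 5 ✓

No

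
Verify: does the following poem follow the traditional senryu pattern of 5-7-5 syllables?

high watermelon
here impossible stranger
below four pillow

Yes

Line 1: high (1), watermelon (4) → 5 ✓
Line 2: here (1), impossible (4), stranger (2) → 7 ✓
Line 3: below (2), four (1), pillow (2) → 5 ✓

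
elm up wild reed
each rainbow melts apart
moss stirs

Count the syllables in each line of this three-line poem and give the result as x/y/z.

Line 1: elm (1), up (1), wild (1), reed (1) → 4
Line 2: each (1), rainbow (2), melts (1), apart (2) → 6
Line 3: moss (1), stirs (1) → 2

4/6/2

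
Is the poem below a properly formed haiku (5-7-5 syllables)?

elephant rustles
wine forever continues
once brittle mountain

Line 1: "elephant rustles": 3+2 = 5 ✓
Line 2: "wine forever continues": 1+3+3 = 7 ✓
Line 3: "once brittle mountain": 1+2+2 = 5 ✓

Yes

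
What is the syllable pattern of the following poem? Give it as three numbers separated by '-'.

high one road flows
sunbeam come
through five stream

Line 1: "high one road flows": 1+1+1+1 = 4
Line 2: "sunbeam come": 2+1 = 3
Line 3: "through five stream": 1+1+1 = 3

4-3-3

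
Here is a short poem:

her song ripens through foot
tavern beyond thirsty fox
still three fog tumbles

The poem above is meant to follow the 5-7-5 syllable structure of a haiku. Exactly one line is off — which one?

Line 1

Line 1: "her song ripens through foot": 1+1+2+1+1 = 6 (expected 5)
Line 2: "tavern beyond thirsty fox": 2+2+2+1 = 7 ✓
Line 3: "still three fog tumbles": 1+1+1+2 = 5 ✓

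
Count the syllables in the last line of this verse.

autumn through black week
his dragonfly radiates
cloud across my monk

The last line: cloud (1), across (2), my (1), monk (1) → 5

5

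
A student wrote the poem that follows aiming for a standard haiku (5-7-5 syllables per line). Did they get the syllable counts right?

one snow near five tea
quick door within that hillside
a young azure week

Line 1: one (1), snow (1), near (1), five (1), tea (1) → 5 ✓
Line 2: quick (1), door (1), within (2), that (1), hillside (2) → 7 ✓
Line 3: a (1), young (1), azure (2), week (1) → 5 ✓

Yes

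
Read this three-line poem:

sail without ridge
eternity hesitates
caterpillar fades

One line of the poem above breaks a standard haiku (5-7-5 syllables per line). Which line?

Line 1: sail(1) + without(2) + ridge(1) = 4 (expected 5)
Line 2: eternity(4) + hesitates(3) = 7 ✓
Line 3: caterpillar(4) + fades(1) = 5 ✓

Line 1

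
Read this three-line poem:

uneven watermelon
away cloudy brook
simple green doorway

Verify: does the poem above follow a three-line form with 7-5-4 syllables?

Line 1: uneven(3) + watermelon(4) = 7 ✓
Line 2: away(2) + cloudy(2) + brook(1) = 5 ✓
Line 3: simple(2) + green(1) + doorway(2) = 5 (expected 4)

No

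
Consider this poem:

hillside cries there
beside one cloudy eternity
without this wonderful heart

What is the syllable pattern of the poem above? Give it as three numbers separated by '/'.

4/9/7

Line 1: "hillside cries there": 2+1+1 = 4
Line 2: "beside one cloudy eternity": 2+1+2+4 = 9
Line 3: "without this wonderful heart": 2+1+3+1 = 7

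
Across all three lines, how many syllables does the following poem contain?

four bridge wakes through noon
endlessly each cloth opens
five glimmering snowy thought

Line 1: four (1), bridge (1), wakes (1), through (1), noon (1) → 5
Line 2: endlessly (3), each (1), cloth (1), opens (2) → 7
Line 3: five (1), glimmering (3), snowy (2), thought (1) → 7
Total: 5 + 7 + 7 = 19

19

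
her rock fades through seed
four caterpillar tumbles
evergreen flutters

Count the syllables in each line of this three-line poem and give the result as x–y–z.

5–7–5

Line 1: her(1) + rock(1) + fades(1) + through(1) + seed(1) = 5
Line 2: four(1) + caterpillar(4) + tumbles(2) = 7
Line 3: evergreen(3) + flutters(2) = 5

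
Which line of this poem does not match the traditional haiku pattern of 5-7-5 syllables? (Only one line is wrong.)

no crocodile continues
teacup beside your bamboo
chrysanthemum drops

Line 1: "no crocodile continues": 1+3+3 = 7 (expected 5)
Line 2: "teacup beside your bamboo": 2+2+1+2 = 7 ✓
Line 3: "chrysanthemum drops": 4+1 = 5 ✓

Line 1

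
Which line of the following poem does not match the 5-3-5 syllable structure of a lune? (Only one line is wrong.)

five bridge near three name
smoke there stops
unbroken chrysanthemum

Line 1: "five bridge near three name": 1+1+1+1+1 = 5 ✓
Line 2: "smoke there stops": 1+1+1 = 3 ✓
Line 3: "unbroken chrysanthemum": 3+4 = 7 (expected 5)

Line 3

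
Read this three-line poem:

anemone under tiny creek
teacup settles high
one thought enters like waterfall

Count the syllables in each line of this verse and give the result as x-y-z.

9-5-8

Line 1: "anemone under tiny creek": 4+2+2+1 = 9
Line 2: "teacup settles high": 2+2+1 = 5
Line 3: "one thought enters like waterfall": 1+1+2+1+3 = 8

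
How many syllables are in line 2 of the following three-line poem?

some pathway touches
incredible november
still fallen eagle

Line 2: incredible(4) + november(3) = 7

7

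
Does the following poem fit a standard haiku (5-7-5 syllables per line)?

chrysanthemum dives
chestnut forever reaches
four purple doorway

Line 1: chrysanthemum (4), dives (1) → 5 ✓
Line 2: chestnut (2), forever (3), reaches (2) → 7 ✓
Line 3: four (1), purple (2), doorway (2) → 5 ✓

Yes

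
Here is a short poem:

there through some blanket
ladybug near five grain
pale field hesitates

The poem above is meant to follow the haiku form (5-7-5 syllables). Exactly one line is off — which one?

Line 1: there (1), through (1), some (1), blanket (2) → 5 ✓
Line 2: ladybug (3), near (1), five (1), grain (1) → 6 (expected 7)
Line 3: pale (1), field (1), hesitates (3) → 5 ✓

Line 2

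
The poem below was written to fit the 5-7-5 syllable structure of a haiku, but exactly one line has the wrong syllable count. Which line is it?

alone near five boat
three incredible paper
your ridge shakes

The third line

Line 1: alone(2) + near(1) + five(1) + boat(1) = 5 ✓
Line 2: three(1) + incredible(4) + paper(2) = 7 ✓
Line 3: your(1) + ridge(1) + shakes(1) = 3 (expected 5)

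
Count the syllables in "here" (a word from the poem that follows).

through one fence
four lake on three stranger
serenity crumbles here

1

"here" has 1 syllable.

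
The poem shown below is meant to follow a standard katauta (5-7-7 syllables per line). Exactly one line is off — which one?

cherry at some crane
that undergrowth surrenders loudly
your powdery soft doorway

The second line

Line 1: cherry (2), at (1), some (1), crane (1) → 5 ✓
Line 2: that (1), undergrowth (3), surrenders (3), loudly (2) → 9 (expected 7)
Line 3: your (1), powdery (3), soft (1), doorway (2) → 7 ✓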